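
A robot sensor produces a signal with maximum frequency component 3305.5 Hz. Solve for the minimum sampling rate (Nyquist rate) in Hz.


f_s,min = 2*f_max = 2*3305.5 = 6611.0000

6611.0000 Hz


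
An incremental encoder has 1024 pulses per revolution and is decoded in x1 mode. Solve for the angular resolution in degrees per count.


resolution = 360 / (PPR * 1) = 360 / 1024 = 0.3516

0.3516 degrees


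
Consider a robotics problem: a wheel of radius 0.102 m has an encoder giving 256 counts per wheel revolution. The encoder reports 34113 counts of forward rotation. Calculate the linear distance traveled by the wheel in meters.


revs = 34113/256 = 133.253906
d = revs * 2*pi*r = 133.253906 * 2*pi*0.102 = 85.4004

85.4004 m


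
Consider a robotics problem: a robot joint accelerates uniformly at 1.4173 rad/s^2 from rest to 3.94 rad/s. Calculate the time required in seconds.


t = delta_omega / alpha = 3.94 / 1.4173 = 2.7799

2.7799 s


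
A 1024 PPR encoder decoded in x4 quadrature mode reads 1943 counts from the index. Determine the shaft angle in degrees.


angle = counts * 360 / (PPR*4) = 1943 * 360 / 4096 = 170.7715

170.7715 degrees


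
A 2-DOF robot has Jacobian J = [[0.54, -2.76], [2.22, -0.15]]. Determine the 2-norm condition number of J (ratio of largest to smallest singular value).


JJ^T eigenvalues: trace(JJ^T) = 12.8601, det(JJ^T) = det(J)^2 = 36.55653444
s_max^2 = (12.8601 + sqrt(19.15603425))/2 = 8.61843035
s_min^2 = (12.8601 - sqrt(19.15603425))/2 = 4.24166965
kappa = s_max/s_min = sqrt(8.61843035/4.24166965) = 1.4254

1.4254


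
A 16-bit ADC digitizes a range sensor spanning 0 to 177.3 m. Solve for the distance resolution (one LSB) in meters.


res = range / 2^n = 177.3/2^16 = 177.3/65536 = 0.0027

0.0027 m


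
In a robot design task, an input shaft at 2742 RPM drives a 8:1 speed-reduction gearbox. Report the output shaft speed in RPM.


omega_out = omega_in / N = 2742 / 8 = 342.7500

342.7500 RPM


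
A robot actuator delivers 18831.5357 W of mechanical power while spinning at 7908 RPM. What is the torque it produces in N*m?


omega = 7908 * 2*pi/60 = 828.123823 rad/s
tau = P / omega = 18831.5357 / 828.123823 = 22.7400

22.7400 N*m


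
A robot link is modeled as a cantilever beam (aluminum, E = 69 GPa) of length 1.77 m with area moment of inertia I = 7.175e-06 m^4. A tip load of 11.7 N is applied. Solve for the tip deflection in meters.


delta = F*L^3/(3*E*I) = 11.7*1.77^3/(3*6.900e+10*7.175e-06)
      = 64.8792261/1485225 = 4.3683e-05

4.3683e-05 m


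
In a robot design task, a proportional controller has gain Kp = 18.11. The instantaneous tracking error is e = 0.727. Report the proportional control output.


u_P = Kp * e = 18.11 * 0.727 = 13.1660

13.1660


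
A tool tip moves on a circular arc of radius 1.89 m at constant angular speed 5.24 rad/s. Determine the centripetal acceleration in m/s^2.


a_c = omega^2 * r = 5.24^2 * 1.89 = 51.8949

51.8949 m/s^2


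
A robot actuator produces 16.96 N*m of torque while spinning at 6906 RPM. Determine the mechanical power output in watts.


omega = 6906 * 2*pi/60 = 723.194629 rad/s
P = tau * omega = 16.96 * 723.194629 = 12265.3809

12265.3809 W


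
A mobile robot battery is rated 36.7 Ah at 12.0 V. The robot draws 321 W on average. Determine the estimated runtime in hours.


E = 36.7*12.0 = 440.4000 Wh
t = E/P = 440.4000/321 = 1.3720

1.3720 hours


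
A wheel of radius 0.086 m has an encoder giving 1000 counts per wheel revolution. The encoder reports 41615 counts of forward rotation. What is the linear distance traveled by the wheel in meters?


revs = 41615/1000 = 41.615000
d = revs * 2*pi*r = 41.615000 * 2*pi*0.086 = 22.4868

22.4868 m


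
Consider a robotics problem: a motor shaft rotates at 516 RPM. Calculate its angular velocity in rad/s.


omega = 516 * 2*pi/60 = 54.0354

54.0354 rad/s


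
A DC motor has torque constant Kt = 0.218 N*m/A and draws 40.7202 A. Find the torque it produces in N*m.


tau = Kt * I = 0.218*40.7202 = 8.8770

8.8770 N*m


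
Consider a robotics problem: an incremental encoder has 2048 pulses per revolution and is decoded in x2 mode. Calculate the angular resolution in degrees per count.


resolution = 360 / (PPR * 2) = 360 / 4096 = 0.0879

0.0879 degrees


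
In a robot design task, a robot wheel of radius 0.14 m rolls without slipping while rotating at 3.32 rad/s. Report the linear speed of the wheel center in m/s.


v = omega * r = 3.32 * 0.14 = 0.4648

0.4648 m/s


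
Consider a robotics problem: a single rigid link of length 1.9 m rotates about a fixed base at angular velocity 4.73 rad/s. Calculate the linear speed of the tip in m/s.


v = L*omega = 1.9 * 4.73 = 8.9870

8.9870 m/s


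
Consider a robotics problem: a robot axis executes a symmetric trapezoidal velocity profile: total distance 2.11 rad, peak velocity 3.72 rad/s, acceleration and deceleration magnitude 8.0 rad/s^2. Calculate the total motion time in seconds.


t_acc = v/a = 3.72/8.0 = 0.465000 s
d_acc = v^2/(2a) = 0.864900 rad (each ramp)
d_cruise = 2.11 - 2*0.864900 = 0.380200 rad
t_cruise = 0.380200/3.72 = 0.102204 s
t_total = 2*0.465000 + 0.102204 = 1.0322

1.0322 s


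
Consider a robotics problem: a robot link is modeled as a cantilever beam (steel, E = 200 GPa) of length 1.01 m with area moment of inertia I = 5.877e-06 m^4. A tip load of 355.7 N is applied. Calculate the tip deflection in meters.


delta = F*L^3/(3*E*I) = 355.7*1.01^3/(3*2.000e+11*5.877e-06)
      = 366.4780657/3526200 = 1.0393e-04

1.0393e-04 m


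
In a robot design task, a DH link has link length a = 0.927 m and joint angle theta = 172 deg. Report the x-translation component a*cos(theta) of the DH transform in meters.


a*cos(theta) = 0.927*cos(172 deg) = -0.9180

-0.9180 m


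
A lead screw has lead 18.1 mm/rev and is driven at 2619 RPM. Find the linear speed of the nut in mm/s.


v = lead * (RPM/60) = 18.1*2619/60 = 790.0650

790.0650 mm/s


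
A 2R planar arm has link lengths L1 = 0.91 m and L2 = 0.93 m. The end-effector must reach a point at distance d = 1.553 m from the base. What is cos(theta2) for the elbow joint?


cos(th2) = (d^2 - L1^2 - L2^2)/(2*L1*L2) = (1.553^2 - 0.91^2 - 0.93^2)/(2*0.91*0.93) = 0.4247

0.4247


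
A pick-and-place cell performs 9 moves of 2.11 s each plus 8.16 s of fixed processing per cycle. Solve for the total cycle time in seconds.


T = 9*2.11 + 8.16 = 27.1500

27.1500 s


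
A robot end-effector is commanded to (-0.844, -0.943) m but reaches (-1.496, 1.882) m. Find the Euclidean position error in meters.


dx = -1.496 - (-0.844) = -0.6520, dy = 1.882 - (-0.943) = 2.8250
err = sqrt(0.425104 + 7.980625) = 2.8993

2.8993 m


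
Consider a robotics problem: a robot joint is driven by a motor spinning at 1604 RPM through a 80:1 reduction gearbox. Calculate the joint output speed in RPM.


omega_joint = omega_motor / N = 1604 / 80 = 20.0500

20.0500 RPM


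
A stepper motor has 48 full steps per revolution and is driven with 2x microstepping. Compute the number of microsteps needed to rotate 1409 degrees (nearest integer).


step_size = 360/(48*2) = 360/96 = 3.750000 deg
n = 1409/(360/96) = 1409*96/360 = 375.7333 -> 376

376 steps


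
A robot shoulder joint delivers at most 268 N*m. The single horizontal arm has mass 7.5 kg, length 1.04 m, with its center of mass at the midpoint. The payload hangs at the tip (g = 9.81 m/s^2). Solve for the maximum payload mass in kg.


tau_arm = m_arm*g*(L/2) = 7.5*9.81*1.04/2 = 38.2590 N*m
tau_payload = tau_max - tau_arm = 268 - 38.2590 = 229.7410
m_payload = tau_payload / (g*L) = 229.7410 / (9.81*1.04) = 22.5183

22.5183 kg


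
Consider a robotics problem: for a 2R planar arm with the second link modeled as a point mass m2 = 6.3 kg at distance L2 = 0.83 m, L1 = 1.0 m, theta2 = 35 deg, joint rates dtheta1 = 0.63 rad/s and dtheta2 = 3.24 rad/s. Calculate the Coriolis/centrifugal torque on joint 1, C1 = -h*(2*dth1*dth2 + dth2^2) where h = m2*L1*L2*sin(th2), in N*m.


h = m2*L1*L2*sin(th2) = 6.3*1.0*0.83*sin(35 deg) = 2.999231
C1 = -h*(2*0.63*3.24 + 3.24^2) = -2.999231*14.5800 = -43.7288

-43.7288 N*m


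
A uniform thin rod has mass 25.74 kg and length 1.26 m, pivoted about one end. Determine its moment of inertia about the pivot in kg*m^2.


I = (1/3)*m*L^2 = (1/3)*25.74*1.26^2 = 13.6216

13.6216 kg*m^2


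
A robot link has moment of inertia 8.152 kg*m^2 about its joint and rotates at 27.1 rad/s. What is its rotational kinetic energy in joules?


KE = (1/2)*I*omega^2 = 0.5*8.152*27.1^2 = 2993.4552

2993.4552 J


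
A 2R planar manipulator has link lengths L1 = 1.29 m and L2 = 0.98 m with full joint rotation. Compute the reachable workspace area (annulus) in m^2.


r_max = L1 + L2 = 2.2700, r_min = |L1 - L2| = 0.3100
A = pi*(r_max^2 - r_min^2) = pi*(5.1529 - 0.0961) = 15.8864

15.8864 m^2


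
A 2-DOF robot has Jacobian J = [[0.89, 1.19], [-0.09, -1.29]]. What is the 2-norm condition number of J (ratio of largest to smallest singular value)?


JJ^T eigenvalues: trace(JJ^T) = 3.8804, det(JJ^T) = det(J)^2 = 1.08368100
s_max^2 = (3.8804 + sqrt(10.72278016))/2 = 3.57748282
s_min^2 = (3.8804 - sqrt(10.72278016))/2 = 0.30291718
kappa = s_max/s_min = sqrt(3.57748282/0.30291718) = 3.4366

3.4366


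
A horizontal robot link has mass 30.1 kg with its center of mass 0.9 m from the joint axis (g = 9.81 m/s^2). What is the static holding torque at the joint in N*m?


tau = m*g*L = 30.1 * 9.81 * 0.9 = 265.7529

265.7529 N*m


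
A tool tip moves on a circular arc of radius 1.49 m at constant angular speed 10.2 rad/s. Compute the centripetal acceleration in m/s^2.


a_c = omega^2 * r = 10.2^2 * 1.49 = 155.0196

155.0196 m/s^2


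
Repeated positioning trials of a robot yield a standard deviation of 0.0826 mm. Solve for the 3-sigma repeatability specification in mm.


repeatability = 3*sigma = 3*0.0826 = 0.2478

0.2478 mm


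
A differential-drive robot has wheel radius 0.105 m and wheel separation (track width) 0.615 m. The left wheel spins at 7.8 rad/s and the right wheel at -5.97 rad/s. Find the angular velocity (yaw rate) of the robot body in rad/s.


omega = r*(wR - wL)/L = 0.105*(-5.97 - (7.8))/0.615 = -2.3510

-2.3510 rad/s


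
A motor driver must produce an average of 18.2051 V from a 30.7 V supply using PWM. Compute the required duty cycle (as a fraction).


D = V_avg/V_supply = 18.2051/30.7 = 0.5930

0.5930


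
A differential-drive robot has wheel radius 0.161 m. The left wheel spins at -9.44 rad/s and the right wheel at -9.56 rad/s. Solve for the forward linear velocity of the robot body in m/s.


v = r*(wR + wL)/2 = 0.161*(-9.56 + -9.44)/2 = -1.5295

-1.5295 m/s


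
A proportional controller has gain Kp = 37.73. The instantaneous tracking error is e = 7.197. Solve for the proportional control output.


u_P = Kp * e = 37.73 * 7.197 = 271.5428

271.5428


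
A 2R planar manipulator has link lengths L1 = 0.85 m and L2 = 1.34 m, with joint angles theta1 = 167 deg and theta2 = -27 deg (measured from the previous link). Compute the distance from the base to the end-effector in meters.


x = L1*cos(th1) + L2*cos(th1+th2) = -1.854714
y = L1*sin(th1) + L2*sin(th1+th2) = 1.052544
d = sqrt(x^2 + y^2) = sqrt(3.439964 + 1.107849) = 2.1326

2.1326 m


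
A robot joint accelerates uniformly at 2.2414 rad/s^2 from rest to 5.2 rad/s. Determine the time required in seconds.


t = delta_omega / alpha = 5.2 / 2.2414 = 2.3200

2.3200 s


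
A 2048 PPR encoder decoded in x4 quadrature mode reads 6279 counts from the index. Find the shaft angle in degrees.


angle = counts * 360 / (PPR*4) = 6279 * 360 / 8192 = 275.9326

275.9326 degrees


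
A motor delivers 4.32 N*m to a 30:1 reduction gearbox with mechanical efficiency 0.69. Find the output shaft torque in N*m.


tau_out = tau_in * N * eta = 4.32 * 30 * 0.69 = 89.4240

89.4240 N*m


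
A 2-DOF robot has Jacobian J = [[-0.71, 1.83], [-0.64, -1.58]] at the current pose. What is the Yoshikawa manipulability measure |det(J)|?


det(J) = -0.71*-1.58 - (1.83)*(-0.64) = 2.2930
|det(J)| = 2.2930

2.2930


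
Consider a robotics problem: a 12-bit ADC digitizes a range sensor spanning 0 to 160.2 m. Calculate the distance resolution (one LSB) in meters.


res = range / 2^n = 160.2/2^12 = 160.2/4096 = 0.0391

0.0391 m


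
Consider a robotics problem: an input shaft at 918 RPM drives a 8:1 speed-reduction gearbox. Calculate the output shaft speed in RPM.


omega_out = omega_in / N = 918 / 8 = 114.7500

114.7500 RPM


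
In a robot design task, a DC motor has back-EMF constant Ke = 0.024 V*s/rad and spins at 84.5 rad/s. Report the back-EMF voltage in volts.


V_emf = Ke * omega = 0.024*84.5 = 2.0280

2.0280 V


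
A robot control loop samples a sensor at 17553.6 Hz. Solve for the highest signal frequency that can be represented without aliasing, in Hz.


f_max = f_s/2 = 17553.6/2 = 8776.8000

8776.8000 Hz


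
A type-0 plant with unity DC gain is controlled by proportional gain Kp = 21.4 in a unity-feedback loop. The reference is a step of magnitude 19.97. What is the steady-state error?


e_ss = R/(1 + Kp) = 19.97/(1 + 21.4) = 19.97/22.4000 = 0.8915

0.8915


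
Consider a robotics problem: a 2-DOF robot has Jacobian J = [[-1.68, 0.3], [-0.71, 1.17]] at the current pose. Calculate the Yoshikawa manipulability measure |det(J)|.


det(J) = -1.68*1.17 - (0.3)*(-0.71) = -1.7526
|det(J)| = 1.7526

1.7526


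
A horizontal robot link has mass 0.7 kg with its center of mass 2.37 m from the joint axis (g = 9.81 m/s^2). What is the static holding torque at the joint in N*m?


tau = m*g*L = 0.7 * 9.81 * 2.37 = 16.2748

16.2748 N*m


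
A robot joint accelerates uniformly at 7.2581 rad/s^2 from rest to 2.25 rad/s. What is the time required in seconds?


t = delta_omega / alpha = 2.25 / 7.2581 = 0.3100

0.3100 s


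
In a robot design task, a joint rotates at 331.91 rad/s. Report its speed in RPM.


RPM = 331.91 * 60/(2*pi) = 3169.5070

3169.5070 RPM


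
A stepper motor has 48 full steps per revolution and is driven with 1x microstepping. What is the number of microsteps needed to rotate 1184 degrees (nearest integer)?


step_size = 360/(48*1) = 360/48 = 7.500000 deg
n = 1184/(360/48) = 1184*48/360 = 157.8667 -> 158

158 steps


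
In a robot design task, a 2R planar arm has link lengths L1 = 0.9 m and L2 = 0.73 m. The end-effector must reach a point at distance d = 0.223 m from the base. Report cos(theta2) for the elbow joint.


cos(th2) = (d^2 - L1^2 - L2^2)/(2*L1*L2) = (0.223^2 - 0.9^2 - 0.73^2)/(2*0.9*0.73) = -0.9841

-0.9841


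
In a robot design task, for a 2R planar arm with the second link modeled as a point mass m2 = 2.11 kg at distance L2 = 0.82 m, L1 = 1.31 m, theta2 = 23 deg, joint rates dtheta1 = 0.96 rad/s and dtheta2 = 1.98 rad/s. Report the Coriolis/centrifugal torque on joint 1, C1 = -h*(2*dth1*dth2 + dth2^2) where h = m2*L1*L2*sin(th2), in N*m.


h = m2*L1*L2*sin(th2) = 2.11*1.31*0.82*sin(23 deg) = 0.885616
C1 = -h*(2*0.96*1.98 + 1.98^2) = -0.885616*7.7220 = -6.8387

-6.8387 N*m


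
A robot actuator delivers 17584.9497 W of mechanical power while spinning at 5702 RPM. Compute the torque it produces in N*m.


omega = 5702 * 2*pi/60 = 597.112044 rad/s
tau = P / omega = 17584.9497 / 597.112044 = 29.4500

29.4500 N*m


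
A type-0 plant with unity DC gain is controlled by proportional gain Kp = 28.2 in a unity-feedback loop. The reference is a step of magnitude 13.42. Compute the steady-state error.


e_ss = R/(1 + Kp) = 13.42/(1 + 28.2) = 13.42/29.2000 = 0.4596

0.4596


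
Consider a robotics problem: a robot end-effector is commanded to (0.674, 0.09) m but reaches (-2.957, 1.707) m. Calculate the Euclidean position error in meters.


dx = -2.957 - (0.674) = -3.6310, dy = 1.707 - (0.09) = 1.6170
err = sqrt(13.184161 + 2.614689) = 3.9748

3.9748 m


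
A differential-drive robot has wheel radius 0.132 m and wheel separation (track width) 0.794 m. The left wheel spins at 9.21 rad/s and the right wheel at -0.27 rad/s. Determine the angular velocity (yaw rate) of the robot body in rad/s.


omega = r*(wR - wL)/L = 0.132*(-0.27 - (9.21))/0.794 = -1.5760

-1.5760 rad/s


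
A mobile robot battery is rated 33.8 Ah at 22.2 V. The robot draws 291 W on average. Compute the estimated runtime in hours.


E = 33.8*22.2 = 750.3600 Wh
t = E/P = 750.3600/291 = 2.5786

2.5786 hours


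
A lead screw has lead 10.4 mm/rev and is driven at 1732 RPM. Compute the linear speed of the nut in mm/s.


v = lead * (RPM/60) = 10.4*1732/60 = 300.2133

300.2133 mm/s


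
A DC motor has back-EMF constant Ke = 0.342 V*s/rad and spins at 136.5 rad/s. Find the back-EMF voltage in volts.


V_emf = Ke * omega = 0.342*136.5 = 46.6830

46.6830 V


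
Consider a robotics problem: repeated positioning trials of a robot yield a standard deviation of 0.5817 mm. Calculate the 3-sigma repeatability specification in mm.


repeatability = 3*sigma = 3*0.5817 = 1.7451

1.7451 mm


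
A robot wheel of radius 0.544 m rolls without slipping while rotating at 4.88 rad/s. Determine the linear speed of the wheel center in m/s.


v = omega * r = 4.88 * 0.544 = 2.6547

2.6547 m/s


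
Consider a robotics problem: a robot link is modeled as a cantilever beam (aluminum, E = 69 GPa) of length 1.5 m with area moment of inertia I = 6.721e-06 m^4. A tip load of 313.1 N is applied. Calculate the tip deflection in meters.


delta = F*L^3/(3*E*I) = 313.1*1.5^3/(3*6.900e+10*6.721e-06)
      = 1056.7125/1391247 = 7.5954e-04

7.5954e-04 m


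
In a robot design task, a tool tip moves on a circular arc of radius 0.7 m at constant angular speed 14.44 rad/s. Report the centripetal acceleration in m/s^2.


a_c = omega^2 * r = 14.44^2 * 0.7 = 145.9595

145.9595 m/s^2


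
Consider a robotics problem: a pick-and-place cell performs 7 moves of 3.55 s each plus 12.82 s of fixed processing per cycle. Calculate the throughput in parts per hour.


T_cycle = 7*3.55 + 12.82 = 37.6700 s
rate = 3600/T = 95.5668

95.5668 parts/hour


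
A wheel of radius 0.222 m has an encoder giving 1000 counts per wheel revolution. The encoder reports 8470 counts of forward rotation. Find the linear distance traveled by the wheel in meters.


revs = 8470/1000 = 8.470000
d = revs * 2*pi*r = 8.470000 * 2*pi*0.222 = 11.8145

11.8145 m


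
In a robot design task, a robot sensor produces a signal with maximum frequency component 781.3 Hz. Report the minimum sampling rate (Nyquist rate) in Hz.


f_s,min = 2*f_max = 2*781.3 = 1562.6000

1562.6000 Hz


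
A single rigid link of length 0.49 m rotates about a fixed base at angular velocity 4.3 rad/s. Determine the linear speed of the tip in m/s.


v = L*omega = 0.49 * 4.3 = 2.1070

2.1070 m/s


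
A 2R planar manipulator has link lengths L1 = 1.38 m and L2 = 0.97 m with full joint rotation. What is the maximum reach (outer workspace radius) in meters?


r_max = L1 + L2 = 1.38 + 0.97 = 2.3500

2.3500 m


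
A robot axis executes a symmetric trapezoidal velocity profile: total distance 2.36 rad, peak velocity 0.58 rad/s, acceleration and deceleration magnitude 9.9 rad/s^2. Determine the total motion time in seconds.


t_acc = v/a = 0.58/9.9 = 0.058586 s
d_acc = v^2/(2a) = 0.016990 rad (each ramp)
d_cruise = 2.36 - 2*0.016990 = 2.326020 rad
t_cruise = 2.326020/0.58 = 4.010379 s
t_total = 2*0.058586 + 4.010379 = 4.1276

4.1276 s


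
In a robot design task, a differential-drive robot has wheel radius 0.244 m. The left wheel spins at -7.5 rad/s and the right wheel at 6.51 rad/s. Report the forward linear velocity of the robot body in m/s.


v = r*(wR + wL)/2 = 0.244*(6.51 + -7.5)/2 = -0.1208

-0.1208 m/s


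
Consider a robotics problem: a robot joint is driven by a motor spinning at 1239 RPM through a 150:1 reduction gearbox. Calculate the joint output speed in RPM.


omega_joint = omega_motor / N = 1239 / 150 = 8.2600

8.2600 RPM


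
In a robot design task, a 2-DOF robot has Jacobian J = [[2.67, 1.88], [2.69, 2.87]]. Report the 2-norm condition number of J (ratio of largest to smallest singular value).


JJ^T eigenvalues: trace(JJ^T) = 26.1363, det(JJ^T) = det(J)^2 = 6.78967249
s_max^2 = (26.1363 + sqrt(655.94748773))/2 = 25.87388590
s_min^2 = (26.1363 - sqrt(655.94748773))/2 = 0.26241410
kappa = s_max/s_min = sqrt(25.87388590/0.26241410) = 9.9297

9.9297


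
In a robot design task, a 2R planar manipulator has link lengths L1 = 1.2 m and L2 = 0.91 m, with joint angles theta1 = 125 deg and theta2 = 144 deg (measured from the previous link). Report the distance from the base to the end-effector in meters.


x = L1*cos(th1) + L2*cos(th1+th2) = -0.704173
y = L1*sin(th1) + L2*sin(th1+th2) = 0.073121
d = sqrt(x^2 + y^2) = sqrt(0.495860 + 0.005347) = 0.7080

0.7080 m


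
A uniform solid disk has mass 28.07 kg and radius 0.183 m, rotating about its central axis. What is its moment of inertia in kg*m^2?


I = (1/2)*m*R^2 = 0.5*28.07*0.183^2 = 0.4700

0.4700 kg*m^2


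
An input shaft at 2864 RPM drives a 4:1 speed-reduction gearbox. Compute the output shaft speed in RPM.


omega_out = omega_in / N = 2864 / 4 = 716.0000

716.0000 RPM


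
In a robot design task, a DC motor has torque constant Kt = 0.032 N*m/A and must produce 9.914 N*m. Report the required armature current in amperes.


I = tau / Kt = 9.914/0.032 = 309.8125

309.8125 A


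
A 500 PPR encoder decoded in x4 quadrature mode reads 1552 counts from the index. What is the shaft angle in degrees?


angle = counts * 360 / (PPR*4) = 1552 * 360 / 2000 = 279.3600

279.3600 degrees


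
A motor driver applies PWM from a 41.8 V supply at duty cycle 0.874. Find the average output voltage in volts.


V_avg = V_supply * D = 41.8*0.874 = 36.5332

36.5332 V


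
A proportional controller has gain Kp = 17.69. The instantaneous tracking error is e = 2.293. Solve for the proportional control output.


u_P = Kp * e = 17.69 * 2.293 = 40.5632

40.5632


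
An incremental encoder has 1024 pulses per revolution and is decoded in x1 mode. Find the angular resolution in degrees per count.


resolution = 360 / (PPR * 1) = 360 / 1024 = 0.3516

0.3516 degrees


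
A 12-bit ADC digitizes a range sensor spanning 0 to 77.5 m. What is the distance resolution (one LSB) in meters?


res = range / 2^n = 77.5/2^12 = 77.5/4096 = 0.0189

0.0189 m


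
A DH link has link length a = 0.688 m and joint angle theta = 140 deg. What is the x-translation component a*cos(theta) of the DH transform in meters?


a*cos(theta) = 0.688*cos(140 deg) = -0.5270

-0.5270 m


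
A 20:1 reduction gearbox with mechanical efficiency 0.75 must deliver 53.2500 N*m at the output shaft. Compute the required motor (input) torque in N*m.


tau_in = tau_out / (N * eta) = 53.2500 / (20 * 0.75) = 3.5500

3.5500 N*m


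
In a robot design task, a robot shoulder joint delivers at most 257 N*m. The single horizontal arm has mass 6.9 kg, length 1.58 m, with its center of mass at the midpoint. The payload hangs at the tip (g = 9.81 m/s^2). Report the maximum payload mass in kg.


tau_arm = m_arm*g*(L/2) = 6.9*9.81*1.58/2 = 53.4743 N*m
tau_payload = tau_max - tau_arm = 257 - 53.4743 = 203.5257
m_payload = tau_payload / (g*L) = 203.5257 / (9.81*1.58) = 13.1309

13.1309 kg


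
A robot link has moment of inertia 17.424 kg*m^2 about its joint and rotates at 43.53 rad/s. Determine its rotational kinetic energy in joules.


KE = (1/2)*I*omega^2 = 0.5*17.424*43.53^2 = 16508.0282

16508.0282 J


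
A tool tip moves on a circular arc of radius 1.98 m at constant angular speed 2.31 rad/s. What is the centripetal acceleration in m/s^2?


a_c = omega^2 * r = 2.31^2 * 1.98 = 10.5655

10.5655 m/s^2


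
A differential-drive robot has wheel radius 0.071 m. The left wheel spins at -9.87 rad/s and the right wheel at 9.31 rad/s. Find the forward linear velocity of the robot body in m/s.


v = r*(wR + wL)/2 = 0.071*(9.31 + -9.87)/2 = -0.0199

-0.0199 m/s


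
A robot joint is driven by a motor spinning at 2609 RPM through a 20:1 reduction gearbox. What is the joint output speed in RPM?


omega_joint = omega_motor / N = 2609 / 20 = 130.4500

130.4500 RPM


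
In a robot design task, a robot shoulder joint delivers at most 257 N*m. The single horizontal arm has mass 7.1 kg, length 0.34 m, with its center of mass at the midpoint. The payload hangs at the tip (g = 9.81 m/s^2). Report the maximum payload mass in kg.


tau_arm = m_arm*g*(L/2) = 7.1*9.81*0.34/2 = 11.8407 N*m
tau_payload = tau_max - tau_arm = 257 - 11.8407 = 245.1593
m_payload = tau_payload / (g*L) = 245.1593 / (9.81*0.34) = 73.5022

73.5022 kg


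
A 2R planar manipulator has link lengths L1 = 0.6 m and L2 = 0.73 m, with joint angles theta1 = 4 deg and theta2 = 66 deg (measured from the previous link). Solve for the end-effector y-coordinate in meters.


y = L1*sin(th1) + L2*sin(th1+th2) = 0.6*sin(4 deg) + 0.73*sin(70 deg) = 0.7278

0.7278 m


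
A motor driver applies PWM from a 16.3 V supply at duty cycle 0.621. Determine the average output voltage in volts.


V_avg = V_supply * D = 16.3*0.621 = 10.1223

10.1223 V


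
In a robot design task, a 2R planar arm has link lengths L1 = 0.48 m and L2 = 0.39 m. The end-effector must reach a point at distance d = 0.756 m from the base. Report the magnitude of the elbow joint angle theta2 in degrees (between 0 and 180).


cos(th2) = (d^2 - L1^2 - L2^2)/(2*L1*L2) = (0.756^2 - 0.48^2 - 0.39^2)/(2*0.48*0.39) = 0.50490385
th2 = acos(0.50490385) = 59.6750 deg

59.6750 degrees


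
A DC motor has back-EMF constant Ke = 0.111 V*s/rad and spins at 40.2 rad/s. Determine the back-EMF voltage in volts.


V_emf = Ke * omega = 0.111*40.2 = 4.4622

4.4622 V


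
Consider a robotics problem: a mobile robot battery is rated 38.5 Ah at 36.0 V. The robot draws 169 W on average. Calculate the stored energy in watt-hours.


E = capacity * V = 38.5*36.0 = 1386.0000

1386.0000 Wh


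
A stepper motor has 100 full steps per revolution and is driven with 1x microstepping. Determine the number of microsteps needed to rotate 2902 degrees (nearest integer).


step_size = 360/(100*1) = 360/100 = 3.600000 deg
n = 2902/(360/100) = 2902*100/360 = 806.1111 -> 806

806 steps


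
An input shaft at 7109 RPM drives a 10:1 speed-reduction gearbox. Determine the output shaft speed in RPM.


omega_out = omega_in / N = 7109 / 10 = 710.9000

710.9000 RPM


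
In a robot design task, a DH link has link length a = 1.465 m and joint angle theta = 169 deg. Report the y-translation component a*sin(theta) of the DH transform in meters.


a*sin(theta) = 1.465*sin(169 deg) = 0.2795

0.2795 m


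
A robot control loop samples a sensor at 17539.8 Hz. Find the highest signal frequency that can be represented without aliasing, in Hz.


f_max = f_s/2 = 17539.8/2 = 8769.9000

8769.9000 Hz


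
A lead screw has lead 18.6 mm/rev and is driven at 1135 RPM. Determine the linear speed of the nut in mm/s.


v = lead * (RPM/60) = 18.6*1135/60 = 351.8500

351.8500 mm/s


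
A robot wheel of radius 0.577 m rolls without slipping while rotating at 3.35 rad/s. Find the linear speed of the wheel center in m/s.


v = omega * r = 3.35 * 0.577 = 1.9329

1.9329 m/s


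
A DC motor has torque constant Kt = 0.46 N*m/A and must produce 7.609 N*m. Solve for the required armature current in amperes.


I = tau / Kt = 7.609/0.46 = 16.5413

16.5413 A


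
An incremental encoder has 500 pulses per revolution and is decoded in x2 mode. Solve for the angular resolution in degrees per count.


resolution = 360 / (PPR * 2) = 360 / 1000 = 0.3600

0.3600 degrees


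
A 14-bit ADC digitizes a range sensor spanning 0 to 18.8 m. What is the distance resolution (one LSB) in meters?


res = range / 2^n = 18.8/2^14 = 18.8/16384 = 0.0011

0.0011 m


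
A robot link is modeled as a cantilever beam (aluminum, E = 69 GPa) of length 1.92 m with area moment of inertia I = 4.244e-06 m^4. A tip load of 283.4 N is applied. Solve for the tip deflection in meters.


delta = F*L^3/(3*E*I) = 283.4*1.92^3/(3*6.900e+10*4.244e-06)
      = 2005.8734592/878508 = 0.0023

0.0023 m


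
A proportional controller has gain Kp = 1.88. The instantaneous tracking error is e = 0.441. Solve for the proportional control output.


u_P = Kp * e = 1.88 * 0.441 = 0.8291

0.8291


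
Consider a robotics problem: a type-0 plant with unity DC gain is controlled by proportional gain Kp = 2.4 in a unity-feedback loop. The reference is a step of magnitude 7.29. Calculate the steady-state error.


e_ss = R/(1 + Kp) = 7.29/(1 + 2.4) = 7.29/3.4000 = 2.1441

2.1441


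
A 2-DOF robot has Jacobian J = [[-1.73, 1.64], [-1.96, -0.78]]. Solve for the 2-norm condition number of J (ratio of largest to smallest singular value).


JJ^T eigenvalues: trace(JJ^T) = 10.1325, det(JJ^T) = det(J)^2 = 20.82827044
s_max^2 = (10.1325 + sqrt(19.35447449))/2 = 7.26593603
s_min^2 = (10.1325 - sqrt(19.35447449))/2 = 2.86656397
kappa = s_max/s_min = sqrt(7.26593603/2.86656397) = 1.5921

1.5921


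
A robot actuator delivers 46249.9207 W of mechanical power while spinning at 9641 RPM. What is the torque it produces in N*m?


omega = 9641 * 2*pi/60 = 1009.603159 rad/s
tau = P / omega = 46249.9207 / 1009.603159 = 45.8100

45.8100 N*m


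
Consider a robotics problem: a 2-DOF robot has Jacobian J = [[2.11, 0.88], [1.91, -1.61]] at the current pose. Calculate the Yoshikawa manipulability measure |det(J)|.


det(J) = 2.11*-1.61 - (0.88)*(1.91) = -5.0779
|det(J)| = 5.0779

5.0779


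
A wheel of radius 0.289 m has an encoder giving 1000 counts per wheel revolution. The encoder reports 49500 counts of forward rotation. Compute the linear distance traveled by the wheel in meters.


revs = 49500/1000 = 49.500000
d = revs * 2*pi*r = 49.500000 * 2*pi*0.289 = 89.8841

89.8841 m


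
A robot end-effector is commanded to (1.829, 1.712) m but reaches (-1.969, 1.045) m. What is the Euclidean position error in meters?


dx = -1.969 - (1.829) = -3.7980, dy = 1.045 - (1.712) = -0.6670
err = sqrt(14.424804 + 0.444889) = 3.8561

3.8561 m


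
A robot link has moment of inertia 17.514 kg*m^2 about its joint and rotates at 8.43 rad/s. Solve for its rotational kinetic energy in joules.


KE = (1/2)*I*omega^2 = 0.5*17.514*8.43^2 = 622.3153

622.3153 J


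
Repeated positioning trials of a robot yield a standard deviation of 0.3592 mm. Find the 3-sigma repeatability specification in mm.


repeatability = 3*sigma = 3*0.3592 = 1.0776

1.0776 mm


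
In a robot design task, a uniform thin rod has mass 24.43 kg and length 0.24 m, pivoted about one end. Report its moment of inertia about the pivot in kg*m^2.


I = (1/3)*m*L^2 = (1/3)*24.43*0.24^2 = 0.4691

0.4691 kg*m^2


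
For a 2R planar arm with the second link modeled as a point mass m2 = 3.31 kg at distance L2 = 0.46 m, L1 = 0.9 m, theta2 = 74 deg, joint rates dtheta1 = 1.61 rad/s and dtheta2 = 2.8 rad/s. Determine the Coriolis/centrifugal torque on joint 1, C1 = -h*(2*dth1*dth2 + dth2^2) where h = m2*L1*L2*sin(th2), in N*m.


h = m2*L1*L2*sin(th2) = 3.31*0.9*0.46*sin(74 deg) = 1.317255
C1 = -h*(2*1.61*2.8 + 2.8^2) = -1.317255*16.8560 = -22.2037

-22.2037 N*m


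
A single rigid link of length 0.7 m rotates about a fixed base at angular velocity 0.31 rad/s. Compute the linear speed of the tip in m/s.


v = L*omega = 0.7 * 0.31 = 0.2170

0.2170 m/s


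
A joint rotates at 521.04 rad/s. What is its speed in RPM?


RPM = 521.04 * 60/(2*pi) = 4975.5655

4975.5655 RPM


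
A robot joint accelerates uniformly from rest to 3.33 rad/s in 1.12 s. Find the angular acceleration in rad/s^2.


alpha = delta_omega / t = 3.33 / 1.12 = 2.9732

2.9732 rad/s^2


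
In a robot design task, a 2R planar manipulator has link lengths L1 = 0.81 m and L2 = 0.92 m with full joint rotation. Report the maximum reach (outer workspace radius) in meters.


r_max = L1 + L2 = 0.81 + 0.92 = 1.7300

1.7300 m


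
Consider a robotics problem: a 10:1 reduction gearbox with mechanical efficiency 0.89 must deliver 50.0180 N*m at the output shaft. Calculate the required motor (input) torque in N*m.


tau_in = tau_out / (N * eta) = 50.0180 / (10 * 0.89) = 5.6200

5.6200 N*m


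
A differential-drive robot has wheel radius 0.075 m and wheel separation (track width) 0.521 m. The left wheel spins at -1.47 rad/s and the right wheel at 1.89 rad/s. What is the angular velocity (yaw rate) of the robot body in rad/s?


omega = r*(wR - wL)/L = 0.075*(1.89 - (-1.47))/0.521 = 0.4837

0.4837 rad/s


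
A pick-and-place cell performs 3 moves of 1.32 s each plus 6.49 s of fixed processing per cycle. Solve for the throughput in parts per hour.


T_cycle = 3*1.32 + 6.49 = 10.4500 s
rate = 3600/T = 344.4976

344.4976 parts/hour


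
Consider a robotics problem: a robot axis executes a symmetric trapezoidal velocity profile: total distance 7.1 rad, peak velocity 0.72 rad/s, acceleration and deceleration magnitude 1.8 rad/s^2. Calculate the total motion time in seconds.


t_acc = v/a = 0.72/1.8 = 0.400000 s
d_acc = v^2/(2a) = 0.144000 rad (each ramp)
d_cruise = 7.1 - 2*0.144000 = 6.812000 rad
t_cruise = 6.812000/0.72 = 9.461111 s
t_total = 2*0.400000 + 9.461111 = 10.2611

10.2611 s


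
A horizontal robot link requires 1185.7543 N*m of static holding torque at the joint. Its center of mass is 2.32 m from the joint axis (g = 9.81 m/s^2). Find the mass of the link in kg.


m = tau / (g*L) = 1185.7543 / (9.81 * 2.32) = 52.1000

52.1000 kg


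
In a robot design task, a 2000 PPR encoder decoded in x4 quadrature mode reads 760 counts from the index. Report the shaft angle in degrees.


angle = counts * 360 / (PPR*4) = 760 * 360 / 8000 = 34.2000

34.2000 degrees


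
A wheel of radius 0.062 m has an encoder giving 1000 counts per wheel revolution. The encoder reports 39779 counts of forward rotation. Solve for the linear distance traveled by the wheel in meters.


revs = 39779/1000 = 39.779000
d = revs * 2*pi*r = 39.779000 * 2*pi*0.062 = 15.4962

15.4962 m


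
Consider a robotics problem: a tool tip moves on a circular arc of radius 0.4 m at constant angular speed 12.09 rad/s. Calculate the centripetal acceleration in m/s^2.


a_c = omega^2 * r = 12.09^2 * 0.4 = 58.4672

58.4672 m/s^2


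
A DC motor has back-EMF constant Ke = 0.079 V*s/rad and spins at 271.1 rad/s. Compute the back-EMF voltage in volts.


V_emf = Ke * omega = 0.079*271.1 = 21.4169

21.4169 V


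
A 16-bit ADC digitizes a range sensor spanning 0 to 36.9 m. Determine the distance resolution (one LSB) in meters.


res = range / 2^n = 36.9/2^16 = 36.9/65536 = 5.6305e-04

5.6305e-04 m


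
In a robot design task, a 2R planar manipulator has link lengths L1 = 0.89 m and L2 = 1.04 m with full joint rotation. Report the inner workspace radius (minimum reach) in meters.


r_min = |L1 - L2| = |0.89 - 1.04| = 0.1500

0.1500 m


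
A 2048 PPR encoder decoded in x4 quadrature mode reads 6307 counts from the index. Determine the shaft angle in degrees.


angle = counts * 360 / (PPR*4) = 6307 * 360 / 8192 = 277.1631

277.1631 degrees


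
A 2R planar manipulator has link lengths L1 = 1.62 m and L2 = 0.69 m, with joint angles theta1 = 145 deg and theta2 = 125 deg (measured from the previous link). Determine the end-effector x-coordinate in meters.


x = L1*cos(th1) + L2*cos(th1+th2) = 1.62*cos(145 deg) + 0.69*cos(270 deg) = -1.3270

-1.3270 m


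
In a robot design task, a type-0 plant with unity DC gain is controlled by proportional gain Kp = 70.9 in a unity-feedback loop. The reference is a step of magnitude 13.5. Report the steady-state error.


e_ss = R/(1 + Kp) = 13.5/(1 + 70.9) = 13.5/71.9000 = 0.1878

0.1878


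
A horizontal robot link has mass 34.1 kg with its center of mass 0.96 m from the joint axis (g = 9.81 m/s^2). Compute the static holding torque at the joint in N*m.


tau = m*g*L = 34.1 * 9.81 * 0.96 = 321.1402

321.1402 N*m


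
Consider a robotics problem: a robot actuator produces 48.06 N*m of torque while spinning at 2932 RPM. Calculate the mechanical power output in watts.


omega = 2932 * 2*pi/60 = 307.038322 rad/s
P = tau * omega = 48.06 * 307.038322 = 14756.2618

14756.2618 W


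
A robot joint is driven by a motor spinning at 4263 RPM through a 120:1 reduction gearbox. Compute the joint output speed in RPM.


omega_joint = omega_motor / N = 4263 / 120 = 35.5250

35.5250 RPM


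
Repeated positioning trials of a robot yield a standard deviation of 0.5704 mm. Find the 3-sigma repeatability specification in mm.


repeatability = 3*sigma = 3*0.5704 = 1.7112

1.7112 mm


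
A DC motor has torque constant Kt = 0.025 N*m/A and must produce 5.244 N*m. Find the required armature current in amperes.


I = tau / Kt = 5.244/0.025 = 209.7600

209.7600 A


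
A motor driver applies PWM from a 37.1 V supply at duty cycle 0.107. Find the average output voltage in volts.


V_avg = V_supply * D = 37.1*0.107 = 3.9697

3.9697 V


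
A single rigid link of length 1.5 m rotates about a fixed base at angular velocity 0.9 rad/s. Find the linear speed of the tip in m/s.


v = L*omega = 1.5 * 0.9 = 1.3500

1.3500 m/s


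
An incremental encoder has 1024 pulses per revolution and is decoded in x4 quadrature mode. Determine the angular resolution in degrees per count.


resolution = 360 / (PPR * 4) = 360 / 4096 = 0.0879

0.0879 degrees


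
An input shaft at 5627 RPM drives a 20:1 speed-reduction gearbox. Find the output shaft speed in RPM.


omega_out = omega_in / N = 5627 / 20 = 281.3500

281.3500 RPM


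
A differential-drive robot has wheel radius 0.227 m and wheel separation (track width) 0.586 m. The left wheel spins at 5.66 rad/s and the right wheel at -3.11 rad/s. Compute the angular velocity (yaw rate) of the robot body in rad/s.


omega = r*(wR - wL)/L = 0.227*(-3.11 - (5.66))/0.586 = -3.3973

-3.3973 rad/s


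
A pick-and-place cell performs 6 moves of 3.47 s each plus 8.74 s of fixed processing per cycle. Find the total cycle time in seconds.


T = 6*3.47 + 8.74 = 29.5600

29.5600 s


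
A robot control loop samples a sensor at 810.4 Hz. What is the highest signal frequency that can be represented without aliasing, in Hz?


f_max = f_s/2 = 810.4/2 = 405.2000

405.2000 Hz


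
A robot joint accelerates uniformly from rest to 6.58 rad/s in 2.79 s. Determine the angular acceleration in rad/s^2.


alpha = delta_omega / t = 6.58 / 2.79 = 2.3584

2.3584 rad/s^2


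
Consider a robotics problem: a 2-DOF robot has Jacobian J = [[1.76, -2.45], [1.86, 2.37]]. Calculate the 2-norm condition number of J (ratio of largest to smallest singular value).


JJ^T eigenvalues: trace(JJ^T) = 18.1766, det(JJ^T) = det(J)^2 = 76.18147524
s_max^2 = (18.1766 + sqrt(25.66288660))/2 = 11.62122749
s_min^2 = (18.1766 - sqrt(25.66288660))/2 = 6.55537251
kappa = s_max/s_min = sqrt(11.62122749/6.55537251) = 1.3315

1.3315


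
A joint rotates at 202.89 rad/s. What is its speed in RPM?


RPM = 202.89 * 60/(2*pi) = 1937.4568

1937.4568 RPM


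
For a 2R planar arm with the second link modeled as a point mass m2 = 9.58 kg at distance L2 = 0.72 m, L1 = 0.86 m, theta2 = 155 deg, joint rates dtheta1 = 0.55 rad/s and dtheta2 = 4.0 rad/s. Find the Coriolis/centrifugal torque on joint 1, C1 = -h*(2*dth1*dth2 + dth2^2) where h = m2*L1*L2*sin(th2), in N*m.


h = m2*L1*L2*sin(th2) = 9.58*0.86*0.72*sin(155 deg) = 2.506944
C1 = -h*(2*0.55*4.0 + 4.0^2) = -2.506944*20.4000 = -51.1417

-51.1417 N*m


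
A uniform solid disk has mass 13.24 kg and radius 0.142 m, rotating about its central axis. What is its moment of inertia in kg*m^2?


I = (1/2)*m*R^2 = 0.5*13.24*0.142^2 = 0.1335

0.1335 kg*m^2
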